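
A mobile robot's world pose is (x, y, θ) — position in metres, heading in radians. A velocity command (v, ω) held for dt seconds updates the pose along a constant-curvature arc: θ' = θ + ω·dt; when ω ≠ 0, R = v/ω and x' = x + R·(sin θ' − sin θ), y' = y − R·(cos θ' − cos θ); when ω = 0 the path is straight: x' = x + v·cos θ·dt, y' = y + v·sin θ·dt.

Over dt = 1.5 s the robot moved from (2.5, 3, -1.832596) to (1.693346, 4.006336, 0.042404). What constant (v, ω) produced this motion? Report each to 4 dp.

Δθ = 0.042404 − -1.832596 = 1.875000
ω = Δθ/dt = 1.875000/1.5 = 1.2500
R = −Δy/(cos θ' − cos θ) = -0.8000
v = R·ω = -0.8000·1.2500 = -1.0000

v = -1.0000, ω = 1.2500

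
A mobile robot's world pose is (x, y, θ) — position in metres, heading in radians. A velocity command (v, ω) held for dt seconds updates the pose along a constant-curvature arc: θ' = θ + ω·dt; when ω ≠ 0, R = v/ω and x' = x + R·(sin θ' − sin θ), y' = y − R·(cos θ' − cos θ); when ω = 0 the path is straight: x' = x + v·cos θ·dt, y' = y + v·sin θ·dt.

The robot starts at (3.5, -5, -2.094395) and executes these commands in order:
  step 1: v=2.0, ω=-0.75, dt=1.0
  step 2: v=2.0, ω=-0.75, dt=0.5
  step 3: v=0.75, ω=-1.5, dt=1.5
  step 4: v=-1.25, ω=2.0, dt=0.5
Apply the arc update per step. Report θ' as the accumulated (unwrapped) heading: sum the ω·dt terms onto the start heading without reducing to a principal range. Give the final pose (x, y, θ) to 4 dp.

(0.5064, -6.0630, -4.4694)

step 1: θ'=-2.8444 (R=-2.6667) → pose (1.9715, -6.2164, -2.8444)
step 2: θ'=-3.2194 (R=-2.6667) → pose (0.9833, -6.3253, -3.2194)
step 3: θ'=-5.4694 (R=-0.5000) → pose (0.6587, -5.4834, -5.4694)
step 4: θ'=-4.4694 (R=-0.6250) → pose (0.5064, -6.0630, -4.4694)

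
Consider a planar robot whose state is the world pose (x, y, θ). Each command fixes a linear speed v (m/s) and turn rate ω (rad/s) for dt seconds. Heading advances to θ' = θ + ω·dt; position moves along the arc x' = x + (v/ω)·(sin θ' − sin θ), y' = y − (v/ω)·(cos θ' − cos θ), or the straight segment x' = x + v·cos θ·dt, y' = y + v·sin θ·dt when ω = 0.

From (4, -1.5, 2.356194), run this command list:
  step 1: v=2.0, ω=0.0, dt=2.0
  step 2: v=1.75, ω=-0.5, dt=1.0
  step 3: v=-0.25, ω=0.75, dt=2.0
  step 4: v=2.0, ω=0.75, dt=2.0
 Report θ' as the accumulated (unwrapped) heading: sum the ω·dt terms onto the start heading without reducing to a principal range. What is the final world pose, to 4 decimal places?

step 1: θ'=2.3562 (straight) → pose (1.1716, 1.3284, 2.3562)
step 2: θ'=1.8562 (R=-3.5000) → pose (0.2880, 2.8179, 1.8562)
step 3: θ'=3.3562 (R=-0.3333) → pose (0.6789, 2.5861, 3.3562)
step 4: θ'=4.8562 (R=2.6667) → pose (-1.3924, -0.4016, 4.8562)

(-1.3924, -0.4016, 4.8562)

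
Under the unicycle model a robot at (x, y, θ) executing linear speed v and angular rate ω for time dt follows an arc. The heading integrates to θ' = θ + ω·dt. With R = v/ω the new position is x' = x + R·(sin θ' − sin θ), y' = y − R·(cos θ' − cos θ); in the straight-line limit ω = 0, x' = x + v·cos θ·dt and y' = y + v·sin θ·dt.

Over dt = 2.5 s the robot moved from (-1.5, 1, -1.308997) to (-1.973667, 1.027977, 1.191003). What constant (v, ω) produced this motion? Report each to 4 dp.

Δθ = 1.191003 − -1.308997 = 2.500000
ω = Δθ/dt = 2.500000/2.5 = 1.0000
R = Δx/(sin θ' − sin θ) = -0.2500
v = R·ω = -0.2500·1.0000 = -0.2500

v = -0.2500, ω = 1.0000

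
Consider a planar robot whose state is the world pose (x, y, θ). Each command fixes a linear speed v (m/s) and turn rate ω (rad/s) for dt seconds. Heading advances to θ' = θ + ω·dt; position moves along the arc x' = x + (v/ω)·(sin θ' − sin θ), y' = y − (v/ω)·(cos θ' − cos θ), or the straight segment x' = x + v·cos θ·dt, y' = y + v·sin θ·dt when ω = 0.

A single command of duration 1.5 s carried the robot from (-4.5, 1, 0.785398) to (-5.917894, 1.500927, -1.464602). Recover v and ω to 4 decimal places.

v = -1.2500, ω = -1.5000

Δθ = -1.464602 − 0.785398 = -2.250000
ω = Δθ/dt = -2.250000/1.5 = -1.5000
R = Δx/(sin θ' − sin θ) = 0.8333
v = R·ω = 0.8333·-1.5000 = -1.2500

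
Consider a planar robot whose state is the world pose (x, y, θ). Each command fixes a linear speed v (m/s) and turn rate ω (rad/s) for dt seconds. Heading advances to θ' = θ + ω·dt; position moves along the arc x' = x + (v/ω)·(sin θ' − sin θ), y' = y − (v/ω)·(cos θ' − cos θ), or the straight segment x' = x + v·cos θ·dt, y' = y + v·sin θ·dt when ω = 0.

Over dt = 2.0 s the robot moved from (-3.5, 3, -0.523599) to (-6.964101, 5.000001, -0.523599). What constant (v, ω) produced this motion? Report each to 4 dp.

Δθ = -0.523599 − -0.523599 = 0.000000
ω = Δθ/dt = 0.000000/2.0 = 0.0000
ω = 0 → v = (Δx·cos θ + Δy·sin θ)/dt = -2.0000

v = -2.0000, ω = 0.0000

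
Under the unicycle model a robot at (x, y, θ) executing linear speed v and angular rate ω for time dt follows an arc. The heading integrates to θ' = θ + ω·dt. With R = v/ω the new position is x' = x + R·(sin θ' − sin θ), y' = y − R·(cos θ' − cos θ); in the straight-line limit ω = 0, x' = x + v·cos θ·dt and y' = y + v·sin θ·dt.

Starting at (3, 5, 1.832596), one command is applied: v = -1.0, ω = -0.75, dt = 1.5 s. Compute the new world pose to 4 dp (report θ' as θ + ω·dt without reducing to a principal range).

θ' = 1.8326 + -0.75·1.5 = 0.7076
R = v/ω = -1.0/-0.75 = 1.3333
x' = 3 + 1.3333·(sin 0.7076 − sin 1.8326) = 2.5788
y' = 5 − 1.3333·(cos 0.7076 − cos 1.8326) = 3.6417

(2.5788, 3.6417, 0.7076)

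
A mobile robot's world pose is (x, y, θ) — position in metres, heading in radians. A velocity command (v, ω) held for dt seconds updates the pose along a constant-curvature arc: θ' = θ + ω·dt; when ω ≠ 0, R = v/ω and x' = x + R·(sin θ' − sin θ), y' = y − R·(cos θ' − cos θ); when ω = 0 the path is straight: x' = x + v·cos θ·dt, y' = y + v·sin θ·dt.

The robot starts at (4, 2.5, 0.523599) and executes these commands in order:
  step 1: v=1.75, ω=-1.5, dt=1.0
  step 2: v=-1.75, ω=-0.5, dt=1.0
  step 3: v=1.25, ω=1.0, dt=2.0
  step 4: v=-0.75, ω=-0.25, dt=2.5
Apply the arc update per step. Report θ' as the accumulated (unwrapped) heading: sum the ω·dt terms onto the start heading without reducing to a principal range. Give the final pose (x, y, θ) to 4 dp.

(5.0309, 2.4219, -0.1014)

step 1: θ'=-0.9764 (R=-1.1667) → pose (5.5499, 2.1430, -0.9764)
step 2: θ'=-1.4764 (R=3.5000) → pose (4.9652, 3.7731, -1.4764)
step 3: θ'=0.5236 (R=1.2500) → pose (6.8346, 2.8084, 0.5236)
step 4: θ'=-0.1014 (R=3.0000) → pose (5.0309, 2.4219, -0.1014)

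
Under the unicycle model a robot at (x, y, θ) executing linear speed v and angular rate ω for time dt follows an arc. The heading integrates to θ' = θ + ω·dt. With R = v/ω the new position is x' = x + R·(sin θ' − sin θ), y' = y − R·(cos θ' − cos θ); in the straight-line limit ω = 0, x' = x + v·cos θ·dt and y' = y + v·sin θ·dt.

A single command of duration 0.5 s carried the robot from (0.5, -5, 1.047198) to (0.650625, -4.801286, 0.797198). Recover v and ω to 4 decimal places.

v = 0.5000, ω = -0.5000

Δθ = 0.797198 − 1.047198 = -0.250000
ω = Δθ/dt = -0.250000/0.5 = -0.5000
R = −Δy/(cos θ' − cos θ) = -1.0000
v = R·ω = -1.0000·-0.5000 = 0.5000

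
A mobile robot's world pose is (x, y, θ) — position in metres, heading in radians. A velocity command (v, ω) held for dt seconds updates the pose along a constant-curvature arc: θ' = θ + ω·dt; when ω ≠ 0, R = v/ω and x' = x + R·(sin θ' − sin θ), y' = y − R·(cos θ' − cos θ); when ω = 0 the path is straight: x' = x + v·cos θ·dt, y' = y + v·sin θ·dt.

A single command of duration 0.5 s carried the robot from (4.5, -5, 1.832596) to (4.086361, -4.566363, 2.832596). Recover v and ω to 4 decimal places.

Δθ = 2.832596 − 1.832596 = 1.000000
ω = Δθ/dt = 1.000000/0.5 = 2.0000
R = −Δy/(cos θ' − cos θ) = 0.6250
v = R·ω = 0.6250·2.0000 = 1.2500

v = 1.2500, ω = 2.0000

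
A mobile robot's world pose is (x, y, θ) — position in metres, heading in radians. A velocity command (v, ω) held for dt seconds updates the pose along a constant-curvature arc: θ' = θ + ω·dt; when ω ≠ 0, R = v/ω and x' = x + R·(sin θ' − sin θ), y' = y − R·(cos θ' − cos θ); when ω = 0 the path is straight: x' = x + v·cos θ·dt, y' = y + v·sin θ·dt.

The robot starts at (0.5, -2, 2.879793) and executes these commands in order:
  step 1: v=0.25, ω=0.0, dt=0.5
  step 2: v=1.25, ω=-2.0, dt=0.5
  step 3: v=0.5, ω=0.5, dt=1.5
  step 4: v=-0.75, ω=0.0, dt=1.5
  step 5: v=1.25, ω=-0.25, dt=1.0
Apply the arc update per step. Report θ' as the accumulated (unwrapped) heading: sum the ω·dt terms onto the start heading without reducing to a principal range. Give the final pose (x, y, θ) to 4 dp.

(-0.5388, -0.7959, 2.3798)

step 1: θ'=2.8798 (straight) → pose (0.3793, -1.9676, 2.8798)
step 2: θ'=1.8798 (R=-0.6250) → pose (-0.0544, -1.5540, 1.8798)
step 3: θ'=2.6298 (R=1.0000) → pose (-0.5173, -0.9862, 2.6298)
step 4: θ'=2.6298 (straight) → pose (0.4636, -1.5372, 2.6298)
step 5: θ'=2.3798 (R=-5.0000) → pose (-0.5388, -0.7959, 2.3798)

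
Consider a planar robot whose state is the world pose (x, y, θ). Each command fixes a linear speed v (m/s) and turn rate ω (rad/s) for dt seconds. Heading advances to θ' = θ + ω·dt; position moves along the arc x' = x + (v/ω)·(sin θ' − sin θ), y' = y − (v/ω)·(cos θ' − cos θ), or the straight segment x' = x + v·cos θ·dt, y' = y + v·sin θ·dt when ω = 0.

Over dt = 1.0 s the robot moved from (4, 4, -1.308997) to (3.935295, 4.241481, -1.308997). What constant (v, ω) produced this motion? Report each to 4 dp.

Δθ = -1.308997 − -1.308997 = 0.000000
ω = Δθ/dt = 0.000000/1.0 = 0.0000
ω = 0 → v = (Δx·cos θ + Δy·sin θ)/dt = -0.2500

v = -0.2500, ω = 0.0000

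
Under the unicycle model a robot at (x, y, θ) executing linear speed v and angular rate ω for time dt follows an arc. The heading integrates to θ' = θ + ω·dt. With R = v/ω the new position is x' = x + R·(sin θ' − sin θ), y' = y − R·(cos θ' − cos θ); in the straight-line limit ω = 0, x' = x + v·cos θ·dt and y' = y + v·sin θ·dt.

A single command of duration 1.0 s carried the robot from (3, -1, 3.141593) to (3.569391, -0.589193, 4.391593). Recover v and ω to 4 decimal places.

v = -0.7500, ω = 1.2500

Δθ = 4.391593 − 3.141593 = 1.250000
ω = Δθ/dt = 1.250000/1.0 = 1.2500
R = Δx/(sin θ' − sin θ) = -0.6000
v = R·ω = -0.6000·1.2500 = -0.7500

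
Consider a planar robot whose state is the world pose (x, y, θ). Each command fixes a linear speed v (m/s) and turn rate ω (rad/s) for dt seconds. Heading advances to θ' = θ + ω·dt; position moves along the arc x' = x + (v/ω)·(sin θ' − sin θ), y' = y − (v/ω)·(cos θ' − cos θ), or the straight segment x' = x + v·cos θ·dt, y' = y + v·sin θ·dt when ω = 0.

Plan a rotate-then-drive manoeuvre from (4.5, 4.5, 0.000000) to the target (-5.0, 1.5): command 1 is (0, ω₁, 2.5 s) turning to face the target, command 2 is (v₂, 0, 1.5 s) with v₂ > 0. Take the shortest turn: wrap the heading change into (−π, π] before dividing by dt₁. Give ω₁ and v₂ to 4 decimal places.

ω₁ = -1.1343, v₂ = 6.6416

heading to target = atan2(1.5−4.5, -5−4.5) = -2.8357
Δθ = wrap(-2.8357 − 0.0000) = -2.8357; ω₁ = Δθ/dt₁ = -1.1343
distance = √((-5−4.5)² + (1.5−4.5)²) = 9.9624; v₂ = distance/dt₂ = 6.6416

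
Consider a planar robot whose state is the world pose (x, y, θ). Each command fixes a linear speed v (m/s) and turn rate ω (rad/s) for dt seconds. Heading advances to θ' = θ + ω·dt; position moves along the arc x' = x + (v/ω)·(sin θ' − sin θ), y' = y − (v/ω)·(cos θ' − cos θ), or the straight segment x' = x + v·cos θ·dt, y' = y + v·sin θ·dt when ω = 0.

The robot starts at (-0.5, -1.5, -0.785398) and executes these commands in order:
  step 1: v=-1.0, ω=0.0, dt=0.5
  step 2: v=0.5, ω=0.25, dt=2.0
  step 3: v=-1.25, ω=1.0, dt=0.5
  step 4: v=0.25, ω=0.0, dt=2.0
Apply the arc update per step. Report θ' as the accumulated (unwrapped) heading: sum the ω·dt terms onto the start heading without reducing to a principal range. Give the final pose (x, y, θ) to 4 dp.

(-0.1320, -1.5230, 0.2146)

step 1: θ'=-0.7854 (straight) → pose (-0.8536, -1.1464, -0.7854)
step 2: θ'=-0.2854 (R=2.0000) → pose (-0.0024, -1.6513, -0.2854)
step 3: θ'=0.2146 (R=-1.2500) → pose (-0.6205, -1.6294, 0.2146)
step 4: θ'=0.2146 (straight) → pose (-0.1320, -1.5230, 0.2146)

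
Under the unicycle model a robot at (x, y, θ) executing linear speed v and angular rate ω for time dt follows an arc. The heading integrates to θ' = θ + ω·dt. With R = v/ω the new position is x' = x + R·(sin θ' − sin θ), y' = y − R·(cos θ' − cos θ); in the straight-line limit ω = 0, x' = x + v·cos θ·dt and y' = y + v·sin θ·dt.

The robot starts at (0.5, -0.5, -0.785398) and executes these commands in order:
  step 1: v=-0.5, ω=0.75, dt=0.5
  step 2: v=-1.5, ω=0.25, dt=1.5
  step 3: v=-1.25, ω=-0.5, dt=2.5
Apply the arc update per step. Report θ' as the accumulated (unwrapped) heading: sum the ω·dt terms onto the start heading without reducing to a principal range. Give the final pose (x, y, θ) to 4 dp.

step 1: θ'=-0.4104 (R=-0.6667) → pose (0.2946, -0.3601, -0.4104)
step 2: θ'=-0.0354 (R=-6.0000) → pose (-1.8869, 0.1344, -0.0354)
step 3: θ'=-1.2854 (R=2.5000) → pose (-4.1973, 1.9290, -1.2854)

(-4.1973, 1.9290, -1.2854)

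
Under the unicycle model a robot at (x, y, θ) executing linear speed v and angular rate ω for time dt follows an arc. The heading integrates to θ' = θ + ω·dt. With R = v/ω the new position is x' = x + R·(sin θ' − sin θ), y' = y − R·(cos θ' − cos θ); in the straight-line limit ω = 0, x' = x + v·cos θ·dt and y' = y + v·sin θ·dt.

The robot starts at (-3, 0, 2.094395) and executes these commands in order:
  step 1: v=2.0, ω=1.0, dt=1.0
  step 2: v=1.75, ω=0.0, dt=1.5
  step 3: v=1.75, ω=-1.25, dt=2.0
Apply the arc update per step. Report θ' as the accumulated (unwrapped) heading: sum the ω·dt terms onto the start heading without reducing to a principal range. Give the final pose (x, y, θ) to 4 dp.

(-7.9777, 3.6799, 0.5944)

step 1: θ'=3.0944 (R=2.0000) → pose (-4.6377, 0.9978, 3.0944)
step 2: θ'=3.0944 (straight) → pose (-7.2598, 1.1216, 3.0944)
step 3: θ'=0.5944 (R=-1.4000) → pose (-7.9777, 3.6799, 0.5944)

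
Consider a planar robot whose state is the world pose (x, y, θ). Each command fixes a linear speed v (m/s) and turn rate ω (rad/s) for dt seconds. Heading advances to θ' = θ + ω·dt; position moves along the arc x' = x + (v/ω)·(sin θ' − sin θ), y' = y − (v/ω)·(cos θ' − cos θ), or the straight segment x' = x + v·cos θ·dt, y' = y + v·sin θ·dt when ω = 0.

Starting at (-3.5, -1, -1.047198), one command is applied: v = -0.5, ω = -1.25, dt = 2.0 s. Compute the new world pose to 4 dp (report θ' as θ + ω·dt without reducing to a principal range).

θ' = -1.0472 + -1.25·2.0 = -3.5472
R = v/ω = -0.5/-1.25 = 0.4000
x' = -3.5 + 0.4000·(sin -3.5472 − sin -1.0472) = -2.9958
y' = -1 − 0.4000·(cos -3.5472 − cos -1.0472) = -0.4325

(-2.9958, -0.4325, -3.5472)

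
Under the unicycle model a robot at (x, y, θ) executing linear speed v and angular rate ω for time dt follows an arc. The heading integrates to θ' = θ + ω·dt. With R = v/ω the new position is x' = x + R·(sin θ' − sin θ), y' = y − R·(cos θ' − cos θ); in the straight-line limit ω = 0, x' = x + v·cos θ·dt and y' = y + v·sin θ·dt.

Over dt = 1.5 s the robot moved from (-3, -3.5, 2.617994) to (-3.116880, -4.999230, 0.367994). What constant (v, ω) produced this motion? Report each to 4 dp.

Δθ = 0.367994 − 2.617994 = -2.250000
ω = Δθ/dt = -2.250000/1.5 = -1.5000
R = −Δy/(cos θ' − cos θ) = 0.8333
v = R·ω = 0.8333·-1.5000 = -1.2500

v = -1.2500, ω = -1.5000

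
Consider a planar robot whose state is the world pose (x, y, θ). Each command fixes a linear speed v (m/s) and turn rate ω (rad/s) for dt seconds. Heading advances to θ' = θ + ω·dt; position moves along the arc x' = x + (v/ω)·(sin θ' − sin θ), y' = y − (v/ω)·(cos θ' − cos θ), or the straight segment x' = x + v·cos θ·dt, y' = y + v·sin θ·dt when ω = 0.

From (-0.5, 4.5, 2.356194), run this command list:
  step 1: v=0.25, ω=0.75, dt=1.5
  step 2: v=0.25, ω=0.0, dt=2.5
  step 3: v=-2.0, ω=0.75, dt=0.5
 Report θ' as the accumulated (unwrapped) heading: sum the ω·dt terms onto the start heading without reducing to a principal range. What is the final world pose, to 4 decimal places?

(-0.5768, 4.8705, 3.8562)

step 1: θ'=3.4812 (R=0.3333) → pose (-0.8467, 4.5786, 3.4812)
step 2: θ'=3.4812 (straight) → pose (-1.4360, 4.3704, 3.4812)
step 3: θ'=3.8562 (R=-2.6667) → pose (-0.5768, 4.8705, 3.8562)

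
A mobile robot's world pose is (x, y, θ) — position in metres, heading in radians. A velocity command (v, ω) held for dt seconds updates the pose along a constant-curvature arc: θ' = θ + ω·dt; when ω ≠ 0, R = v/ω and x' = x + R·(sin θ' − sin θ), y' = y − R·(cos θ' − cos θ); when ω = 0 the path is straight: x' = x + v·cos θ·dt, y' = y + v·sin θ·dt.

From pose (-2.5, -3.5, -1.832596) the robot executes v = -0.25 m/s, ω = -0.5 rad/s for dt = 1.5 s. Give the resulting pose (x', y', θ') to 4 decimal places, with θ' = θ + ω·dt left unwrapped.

θ' = -1.8326 + -0.5·1.5 = -2.5826
R = v/ω = -0.25/-0.5 = 0.5000
x' = -2.5 + 0.5000·(sin -2.5826 − sin -1.8326) = -2.2822
y' = -3.5 − 0.5000·(cos -2.5826 − cos -1.8326) = -3.2055

(-2.2822, -3.2055, -2.5826)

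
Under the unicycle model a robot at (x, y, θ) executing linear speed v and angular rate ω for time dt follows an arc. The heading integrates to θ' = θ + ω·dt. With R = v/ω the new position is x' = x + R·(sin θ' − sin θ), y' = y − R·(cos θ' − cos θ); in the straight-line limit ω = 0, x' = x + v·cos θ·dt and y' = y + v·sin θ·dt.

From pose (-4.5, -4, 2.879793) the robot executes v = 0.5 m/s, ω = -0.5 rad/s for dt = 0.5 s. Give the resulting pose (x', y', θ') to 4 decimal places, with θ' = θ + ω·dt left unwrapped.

(-4.7309, -3.9059, 2.6298)

θ' = 2.8798 + -0.5·0.5 = 2.6298
R = v/ω = 0.5/-0.5 = -1.0000
x' = -4.5 + -1.0000·(sin 2.6298 − sin 2.8798) = -4.7309
y' = -4 − -1.0000·(cos 2.6298 − cos 2.8798) = -3.9059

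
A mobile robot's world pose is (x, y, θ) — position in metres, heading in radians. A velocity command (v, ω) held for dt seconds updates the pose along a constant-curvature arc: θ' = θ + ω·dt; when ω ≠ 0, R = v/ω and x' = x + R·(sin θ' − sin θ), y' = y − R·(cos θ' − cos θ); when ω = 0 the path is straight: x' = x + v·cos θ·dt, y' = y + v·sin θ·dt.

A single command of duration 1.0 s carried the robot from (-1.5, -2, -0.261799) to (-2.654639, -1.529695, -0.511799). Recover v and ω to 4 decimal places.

v = -1.2500, ω = -0.2500

Δθ = -0.511799 − -0.261799 = -0.250000
ω = Δθ/dt = -0.250000/1.0 = -0.2500
R = Δx/(sin θ' − sin θ) = 5.0000
v = R·ω = 5.0000·-0.2500 = -1.2500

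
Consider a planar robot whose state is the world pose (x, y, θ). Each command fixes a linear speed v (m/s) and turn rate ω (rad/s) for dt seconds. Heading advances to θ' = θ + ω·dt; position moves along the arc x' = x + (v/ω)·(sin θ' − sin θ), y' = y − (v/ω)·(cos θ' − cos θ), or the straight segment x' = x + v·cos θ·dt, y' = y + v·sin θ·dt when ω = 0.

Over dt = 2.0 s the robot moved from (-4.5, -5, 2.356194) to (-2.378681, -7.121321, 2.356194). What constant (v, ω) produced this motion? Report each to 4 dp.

v = -1.5000, ω = 0.0000

Δθ = 2.356194 − 2.356194 = 0.000000
ω = Δθ/dt = 0.000000/2.0 = 0.0000
ω = 0 → v = (Δx·cos θ + Δy·sin θ)/dt = -1.5000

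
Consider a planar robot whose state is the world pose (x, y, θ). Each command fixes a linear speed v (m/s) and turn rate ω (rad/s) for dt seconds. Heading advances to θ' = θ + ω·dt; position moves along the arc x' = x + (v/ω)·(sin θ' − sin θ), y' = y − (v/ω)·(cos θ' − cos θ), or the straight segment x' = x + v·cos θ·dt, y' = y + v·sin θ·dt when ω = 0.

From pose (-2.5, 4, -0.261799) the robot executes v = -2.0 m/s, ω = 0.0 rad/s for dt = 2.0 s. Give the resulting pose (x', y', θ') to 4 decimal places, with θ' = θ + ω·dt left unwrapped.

θ' = -0.2618 + 0.0·2.0 = -0.2618
ω = 0 → straight: x' = -2.5 + -2.0·cos(-0.2618)·2.0 = -6.3637
y' = 4 + -2.0·sin(-0.2618)·2.0 = 5.0353

(-6.3637, 5.0353, -0.2618)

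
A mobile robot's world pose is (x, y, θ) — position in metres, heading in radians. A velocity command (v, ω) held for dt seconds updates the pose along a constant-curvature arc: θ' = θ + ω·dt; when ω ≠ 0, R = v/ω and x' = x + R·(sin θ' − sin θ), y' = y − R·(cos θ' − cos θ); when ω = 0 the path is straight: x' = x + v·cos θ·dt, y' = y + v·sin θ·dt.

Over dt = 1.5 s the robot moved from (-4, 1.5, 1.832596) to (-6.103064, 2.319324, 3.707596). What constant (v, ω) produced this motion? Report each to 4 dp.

Δθ = 3.707596 − 1.832596 = 1.875000
ω = Δθ/dt = 1.875000/1.5 = 1.2500
R = Δx/(sin θ' − sin θ) = 1.4000
v = R·ω = 1.4000·1.2500 = 1.7500

v = 1.7500, ω = 1.2500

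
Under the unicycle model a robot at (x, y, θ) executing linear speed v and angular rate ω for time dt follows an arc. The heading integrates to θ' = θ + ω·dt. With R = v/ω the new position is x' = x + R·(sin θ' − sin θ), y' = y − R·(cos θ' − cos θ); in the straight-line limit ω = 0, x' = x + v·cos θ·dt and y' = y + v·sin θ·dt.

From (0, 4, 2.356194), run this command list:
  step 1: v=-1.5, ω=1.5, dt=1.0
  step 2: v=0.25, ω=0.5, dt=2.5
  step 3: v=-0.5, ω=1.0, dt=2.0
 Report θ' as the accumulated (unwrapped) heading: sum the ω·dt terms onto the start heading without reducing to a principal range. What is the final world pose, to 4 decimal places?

(0.4000, 3.5304, 7.1062)

step 1: θ'=3.8562 (R=-1.0000) → pose (1.3624, 3.9518, 3.8562)
step 2: θ'=5.1062 (R=0.5000) → pose (1.2284, 3.3822, 5.1062)
step 3: θ'=7.1062 (R=-0.5000) → pose (0.4000, 3.5304, 7.1062)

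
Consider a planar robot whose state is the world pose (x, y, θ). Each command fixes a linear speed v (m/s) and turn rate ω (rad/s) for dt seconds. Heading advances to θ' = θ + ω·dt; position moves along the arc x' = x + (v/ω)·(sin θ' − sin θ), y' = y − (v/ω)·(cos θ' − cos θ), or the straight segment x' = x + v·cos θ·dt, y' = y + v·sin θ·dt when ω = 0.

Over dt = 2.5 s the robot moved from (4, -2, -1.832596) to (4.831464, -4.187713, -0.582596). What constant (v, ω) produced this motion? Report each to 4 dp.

Δθ = -0.582596 − -1.832596 = 1.250000
ω = Δθ/dt = 1.250000/2.5 = 0.5000
R = −Δy/(cos θ' − cos θ) = 2.0000
v = R·ω = 2.0000·0.5000 = 1.0000

v = 1.0000, ω = 0.5000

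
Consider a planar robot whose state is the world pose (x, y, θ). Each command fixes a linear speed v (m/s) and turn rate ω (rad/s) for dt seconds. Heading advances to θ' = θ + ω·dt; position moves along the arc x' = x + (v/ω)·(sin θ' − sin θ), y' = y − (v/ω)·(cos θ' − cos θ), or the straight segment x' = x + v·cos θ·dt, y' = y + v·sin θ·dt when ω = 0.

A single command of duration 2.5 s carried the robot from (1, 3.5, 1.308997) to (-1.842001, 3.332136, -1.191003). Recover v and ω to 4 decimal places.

v = -1.5000, ω = -1.0000

Δθ = -1.191003 − 1.308997 = -2.500000
ω = Δθ/dt = -2.500000/2.5 = -1.0000
R = Δx/(sin θ' − sin θ) = 1.5000
v = R·ω = 1.5000·-1.0000 = -1.5000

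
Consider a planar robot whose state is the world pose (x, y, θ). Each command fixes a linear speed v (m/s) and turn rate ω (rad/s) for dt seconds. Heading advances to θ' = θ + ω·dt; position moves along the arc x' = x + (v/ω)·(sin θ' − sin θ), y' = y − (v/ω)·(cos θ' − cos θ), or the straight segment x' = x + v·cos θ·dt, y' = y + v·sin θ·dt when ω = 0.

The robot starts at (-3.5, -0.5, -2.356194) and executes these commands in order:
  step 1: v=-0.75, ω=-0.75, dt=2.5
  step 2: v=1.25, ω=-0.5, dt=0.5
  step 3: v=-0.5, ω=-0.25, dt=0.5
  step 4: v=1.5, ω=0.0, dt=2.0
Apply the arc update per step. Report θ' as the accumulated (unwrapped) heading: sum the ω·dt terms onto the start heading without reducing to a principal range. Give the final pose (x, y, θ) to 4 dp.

(-2.3999, 2.5768, -4.6062)

step 1: θ'=-4.2312 (R=1.0000) → pose (-1.9065, -0.7443, -4.2312)
step 2: θ'=-4.4812 (R=-2.5000) → pose (-2.1238, -0.1600, -4.4812)
step 3: θ'=-4.6062 (R=2.0000) → pose (-2.0819, -0.4063, -4.6062)
step 4: θ'=-4.6062 (straight) → pose (-2.3999, 2.5768, -4.6062)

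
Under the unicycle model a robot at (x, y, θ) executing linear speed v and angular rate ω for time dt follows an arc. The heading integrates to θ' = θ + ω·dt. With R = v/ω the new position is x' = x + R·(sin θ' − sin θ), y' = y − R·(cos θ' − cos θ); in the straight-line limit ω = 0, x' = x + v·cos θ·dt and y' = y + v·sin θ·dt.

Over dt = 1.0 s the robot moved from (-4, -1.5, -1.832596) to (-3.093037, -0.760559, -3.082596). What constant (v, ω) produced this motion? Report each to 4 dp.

v = -1.2500, ω = -1.2500

Δθ = -3.082596 − -1.832596 = -1.250000
ω = Δθ/dt = -1.250000/1.0 = -1.2500
R = Δx/(sin θ' − sin θ) = 1.0000
v = R·ω = 1.0000·-1.2500 = -1.2500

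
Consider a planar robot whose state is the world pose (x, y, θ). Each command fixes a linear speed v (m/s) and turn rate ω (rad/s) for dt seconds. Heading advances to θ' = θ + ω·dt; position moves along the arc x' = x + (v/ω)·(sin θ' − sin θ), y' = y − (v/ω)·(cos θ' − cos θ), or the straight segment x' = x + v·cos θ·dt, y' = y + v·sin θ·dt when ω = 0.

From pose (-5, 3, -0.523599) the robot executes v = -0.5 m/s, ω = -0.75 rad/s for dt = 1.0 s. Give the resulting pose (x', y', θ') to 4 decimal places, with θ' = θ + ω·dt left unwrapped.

θ' = -0.5236 + -0.75·1.0 = -1.2736
R = v/ω = -0.5/-0.75 = 0.6667
x' = -5 + 0.6667·(sin -1.2736 − sin -0.5236) = -5.3041
y' = 3 − 0.6667·(cos -1.2736 − cos -0.5236) = 3.3821

(-5.3041, 3.3821, -1.2736)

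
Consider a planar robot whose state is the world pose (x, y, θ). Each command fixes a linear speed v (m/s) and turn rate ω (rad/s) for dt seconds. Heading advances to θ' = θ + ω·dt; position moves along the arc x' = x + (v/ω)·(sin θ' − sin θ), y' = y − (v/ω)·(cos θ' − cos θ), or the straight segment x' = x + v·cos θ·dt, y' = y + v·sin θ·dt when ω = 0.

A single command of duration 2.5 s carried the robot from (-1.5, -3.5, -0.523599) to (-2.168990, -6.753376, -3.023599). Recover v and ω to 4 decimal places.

v = 1.7500, ω = -1.0000

Δθ = -3.023599 − -0.523599 = -2.500000
ω = Δθ/dt = -2.500000/2.5 = -1.0000
R = −Δy/(cos θ' − cos θ) = -1.7500
v = R·ω = -1.7500·-1.0000 = 1.7500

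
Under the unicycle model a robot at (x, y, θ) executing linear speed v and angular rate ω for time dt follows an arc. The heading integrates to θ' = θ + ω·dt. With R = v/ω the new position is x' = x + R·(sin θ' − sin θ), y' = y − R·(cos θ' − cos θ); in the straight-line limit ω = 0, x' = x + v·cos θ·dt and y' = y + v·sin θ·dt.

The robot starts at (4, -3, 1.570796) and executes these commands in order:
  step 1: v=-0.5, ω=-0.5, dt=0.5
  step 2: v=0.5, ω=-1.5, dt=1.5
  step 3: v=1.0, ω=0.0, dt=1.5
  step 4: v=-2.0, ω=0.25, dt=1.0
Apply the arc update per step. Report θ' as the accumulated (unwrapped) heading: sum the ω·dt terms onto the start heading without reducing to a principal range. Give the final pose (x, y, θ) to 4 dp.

step 1: θ'=1.3208 (R=1.0000) → pose (3.9689, -3.2474, 1.3208)
step 2: θ'=-0.9292 (R=-0.3333) → pose (4.5589, -3.1304, -0.9292)
step 3: θ'=-0.9292 (straight) → pose (5.4566, -4.3321, -0.9292)
step 4: θ'=-0.6792 (R=-8.0000) → pose (4.0729, -2.8953, -0.6792)

(4.0729, -2.8953, -0.6792)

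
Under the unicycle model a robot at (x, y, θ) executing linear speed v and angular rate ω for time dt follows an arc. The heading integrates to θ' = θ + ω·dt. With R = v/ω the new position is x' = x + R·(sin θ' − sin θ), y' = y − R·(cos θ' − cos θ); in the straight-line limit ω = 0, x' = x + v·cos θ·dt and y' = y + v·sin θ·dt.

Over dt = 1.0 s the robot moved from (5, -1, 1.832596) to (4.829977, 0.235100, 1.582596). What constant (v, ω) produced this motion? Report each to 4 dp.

Δθ = 1.582596 − 1.832596 = -0.250000
ω = Δθ/dt = -0.250000/1.0 = -0.2500
R = −Δy/(cos θ' − cos θ) = -5.0000
v = R·ω = -5.0000·-0.2500 = 1.2500

v = 1.2500, ω = -0.2500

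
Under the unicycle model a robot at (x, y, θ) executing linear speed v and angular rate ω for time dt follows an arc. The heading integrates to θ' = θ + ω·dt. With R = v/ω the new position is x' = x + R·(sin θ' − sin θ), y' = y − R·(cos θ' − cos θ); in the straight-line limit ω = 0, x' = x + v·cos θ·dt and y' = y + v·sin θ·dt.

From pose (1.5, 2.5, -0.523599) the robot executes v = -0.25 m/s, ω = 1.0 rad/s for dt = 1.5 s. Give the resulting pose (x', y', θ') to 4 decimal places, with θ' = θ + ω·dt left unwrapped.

(1.1679, 2.4235, 0.9764)

θ' = -0.5236 + 1.0·1.5 = 0.9764
R = v/ω = -0.25/1.0 = -0.2500
x' = 1.5 + -0.2500·(sin 0.9764 − sin -0.5236) = 1.1679
y' = 2.5 − -0.2500·(cos 0.9764 − cos -0.5236) = 2.4235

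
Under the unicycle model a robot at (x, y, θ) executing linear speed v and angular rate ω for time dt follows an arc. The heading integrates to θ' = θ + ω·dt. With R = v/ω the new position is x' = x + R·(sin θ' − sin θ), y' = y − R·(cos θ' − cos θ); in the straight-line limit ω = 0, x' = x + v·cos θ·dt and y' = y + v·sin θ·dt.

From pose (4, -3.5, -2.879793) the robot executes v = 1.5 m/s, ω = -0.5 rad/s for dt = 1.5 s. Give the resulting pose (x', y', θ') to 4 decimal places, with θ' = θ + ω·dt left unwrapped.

θ' = -2.8798 + -0.5·1.5 = -3.6298
R = v/ω = 1.5/-0.5 = -3.0000
x' = 4 + -3.0000·(sin -3.6298 − sin -2.8798) = 1.8164
y' = -3.5 − -3.0000·(cos -3.6298 − cos -2.8798) = -3.2518

(1.8164, -3.2518, -3.6298)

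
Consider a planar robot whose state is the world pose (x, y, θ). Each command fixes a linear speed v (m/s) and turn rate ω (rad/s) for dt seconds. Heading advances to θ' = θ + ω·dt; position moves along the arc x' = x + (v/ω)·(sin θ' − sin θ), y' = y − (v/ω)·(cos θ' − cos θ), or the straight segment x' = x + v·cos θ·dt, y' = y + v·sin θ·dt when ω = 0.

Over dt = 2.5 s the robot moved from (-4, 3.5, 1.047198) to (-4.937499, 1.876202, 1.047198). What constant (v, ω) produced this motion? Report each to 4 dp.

v = -0.7500, ω = 0.0000

Δθ = 1.047198 − 1.047198 = 0.000000
ω = Δθ/dt = 0.000000/2.5 = 0.0000
ω = 0 → v = (Δx·cos θ + Δy·sin θ)/dt = -0.7500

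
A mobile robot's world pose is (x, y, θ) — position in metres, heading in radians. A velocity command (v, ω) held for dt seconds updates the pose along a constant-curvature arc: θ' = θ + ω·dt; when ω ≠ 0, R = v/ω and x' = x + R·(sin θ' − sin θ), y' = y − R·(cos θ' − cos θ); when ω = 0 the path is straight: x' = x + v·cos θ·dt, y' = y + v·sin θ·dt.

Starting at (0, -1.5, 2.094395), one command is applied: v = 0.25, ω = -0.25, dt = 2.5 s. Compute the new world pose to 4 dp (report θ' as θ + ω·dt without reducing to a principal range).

θ' = 2.0944 + -0.25·2.5 = 1.4694
R = v/ω = 0.25/-0.25 = -1.0000
x' = 0 + -1.0000·(sin 1.4694 − sin 2.0944) = -0.1288
y' = -1.5 − -1.0000·(cos 1.4694 − cos 2.0944) = -0.8988

(-0.1288, -0.8988, 1.4694)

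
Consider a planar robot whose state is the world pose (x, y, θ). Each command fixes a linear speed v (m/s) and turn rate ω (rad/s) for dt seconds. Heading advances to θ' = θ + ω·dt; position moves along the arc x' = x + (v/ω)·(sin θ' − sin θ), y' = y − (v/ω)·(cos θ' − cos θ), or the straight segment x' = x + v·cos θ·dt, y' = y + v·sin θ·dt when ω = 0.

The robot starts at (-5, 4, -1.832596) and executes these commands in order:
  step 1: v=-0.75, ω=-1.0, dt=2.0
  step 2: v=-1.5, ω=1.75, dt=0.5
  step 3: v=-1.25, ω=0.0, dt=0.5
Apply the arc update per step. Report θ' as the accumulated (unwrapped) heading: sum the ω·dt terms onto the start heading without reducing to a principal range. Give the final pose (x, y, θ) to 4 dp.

(-2.4800, 4.3160, -2.9576)

step 1: θ'=-3.8326 (R=0.7500) → pose (-3.7976, 4.3838, -3.8326)
step 2: θ'=-2.9576 (R=-0.8571) → pose (-3.0945, 4.2017, -2.9576)
step 3: θ'=-2.9576 (straight) → pose (-2.4800, 4.3160, -2.9576)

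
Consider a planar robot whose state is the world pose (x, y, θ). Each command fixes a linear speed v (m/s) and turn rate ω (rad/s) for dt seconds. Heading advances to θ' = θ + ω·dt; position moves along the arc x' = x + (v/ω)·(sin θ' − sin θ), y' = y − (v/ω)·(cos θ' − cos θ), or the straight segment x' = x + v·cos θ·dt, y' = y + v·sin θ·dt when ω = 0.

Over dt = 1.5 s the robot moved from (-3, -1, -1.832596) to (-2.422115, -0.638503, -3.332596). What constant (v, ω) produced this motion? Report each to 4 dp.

v = -0.5000, ω = -1.0000

Δθ = -3.332596 − -1.832596 = -1.500000
ω = Δθ/dt = -1.500000/1.5 = -1.0000
R = Δx/(sin θ' − sin θ) = 0.5000
v = R·ω = 0.5000·-1.0000 = -0.5000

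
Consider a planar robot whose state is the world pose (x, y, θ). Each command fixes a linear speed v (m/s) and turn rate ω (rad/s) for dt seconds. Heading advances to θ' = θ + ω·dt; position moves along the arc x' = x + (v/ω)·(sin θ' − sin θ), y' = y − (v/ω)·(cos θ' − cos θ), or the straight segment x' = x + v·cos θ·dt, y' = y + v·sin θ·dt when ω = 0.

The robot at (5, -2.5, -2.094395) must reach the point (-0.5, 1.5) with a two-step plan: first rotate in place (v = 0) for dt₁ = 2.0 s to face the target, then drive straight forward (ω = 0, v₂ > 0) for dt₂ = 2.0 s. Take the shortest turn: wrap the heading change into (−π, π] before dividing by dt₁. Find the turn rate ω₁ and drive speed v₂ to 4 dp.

ω₁ = -0.8380, v₂ = 3.4004

heading to target = atan2(1.5−-2.5, -0.5−5) = 2.5128
Δθ = wrap(2.5128 − -2.0944) = -1.6760; ω₁ = Δθ/dt₁ = -0.8380
distance = √((-0.5−5)² + (1.5−-2.5)²) = 6.8007; v₂ = distance/dt₂ = 3.4004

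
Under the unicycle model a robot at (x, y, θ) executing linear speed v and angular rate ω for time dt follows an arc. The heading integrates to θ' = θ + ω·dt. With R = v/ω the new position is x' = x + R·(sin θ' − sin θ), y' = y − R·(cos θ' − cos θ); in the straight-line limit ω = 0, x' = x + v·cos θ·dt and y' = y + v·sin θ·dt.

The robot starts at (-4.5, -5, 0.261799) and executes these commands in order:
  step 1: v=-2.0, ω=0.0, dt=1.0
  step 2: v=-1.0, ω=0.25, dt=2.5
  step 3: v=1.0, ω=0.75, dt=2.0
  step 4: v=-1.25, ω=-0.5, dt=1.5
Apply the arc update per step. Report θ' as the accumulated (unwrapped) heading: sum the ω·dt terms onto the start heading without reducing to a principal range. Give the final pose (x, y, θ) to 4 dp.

step 1: θ'=0.2618 (straight) → pose (-6.4319, -5.5176, 0.2618)
step 2: θ'=0.8868 (R=-4.0000) → pose (-8.4968, -6.8538, 0.8868)
step 3: θ'=2.3868 (R=1.3333) → pose (-8.6167, -5.0400, 2.3868)
step 4: θ'=1.6368 (R=2.5000) → pose (-7.8350, -6.6962, 1.6368)

(-7.8350, -6.6962, 1.6368)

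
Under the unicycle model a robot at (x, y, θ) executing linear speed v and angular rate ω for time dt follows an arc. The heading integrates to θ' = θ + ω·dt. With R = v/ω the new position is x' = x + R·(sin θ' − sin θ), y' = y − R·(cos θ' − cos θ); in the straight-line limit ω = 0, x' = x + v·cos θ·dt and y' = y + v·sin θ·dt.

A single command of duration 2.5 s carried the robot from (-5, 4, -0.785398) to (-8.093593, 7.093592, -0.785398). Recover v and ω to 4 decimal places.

Δθ = -0.785398 − -0.785398 = 0.000000
ω = Δθ/dt = 0.000000/2.5 = 0.0000
ω = 0 → v = (Δx·cos θ + Δy·sin θ)/dt = -1.7500

v = -1.7500, ω = 0.0000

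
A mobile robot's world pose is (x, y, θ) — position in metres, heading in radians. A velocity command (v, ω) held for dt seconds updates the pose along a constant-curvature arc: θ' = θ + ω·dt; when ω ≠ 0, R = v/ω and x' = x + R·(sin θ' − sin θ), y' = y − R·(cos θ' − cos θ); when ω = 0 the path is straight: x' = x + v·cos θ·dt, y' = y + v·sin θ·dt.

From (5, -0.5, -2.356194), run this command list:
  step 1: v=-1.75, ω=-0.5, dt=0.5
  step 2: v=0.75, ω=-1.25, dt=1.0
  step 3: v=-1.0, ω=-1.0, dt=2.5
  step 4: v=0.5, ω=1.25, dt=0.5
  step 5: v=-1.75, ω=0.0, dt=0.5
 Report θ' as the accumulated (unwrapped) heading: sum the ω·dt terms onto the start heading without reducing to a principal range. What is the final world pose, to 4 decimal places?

(3.7556, -2.0550, -5.7312)

step 1: θ'=-2.6062 (R=3.5000) → pose (5.6892, 0.0354, -2.6062)
step 2: θ'=-3.8562 (R=-0.6000) → pose (4.9899, 0.0982, -3.8562)
step 3: θ'=-6.3562 (R=1.0000) → pose (4.2617, -1.6545, -6.3562)
step 4: θ'=-5.7312 (R=0.4000) → pose (4.5006, -1.5962, -5.7312)
step 5: θ'=-5.7312 (straight) → pose (3.7556, -2.0550, -5.7312)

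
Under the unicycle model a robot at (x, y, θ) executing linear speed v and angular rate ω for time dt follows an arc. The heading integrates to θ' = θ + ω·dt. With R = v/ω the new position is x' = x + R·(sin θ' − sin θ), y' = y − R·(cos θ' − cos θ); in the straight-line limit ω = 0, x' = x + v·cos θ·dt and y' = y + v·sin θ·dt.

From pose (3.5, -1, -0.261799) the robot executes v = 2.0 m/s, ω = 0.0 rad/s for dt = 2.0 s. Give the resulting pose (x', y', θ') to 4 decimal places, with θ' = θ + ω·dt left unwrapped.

θ' = -0.2618 + 0.0·2.0 = -0.2618
ω = 0 → straight: x' = 3.5 + 2.0·cos(-0.2618)·2.0 = 7.3637
y' = -1 + 2.0·sin(-0.2618)·2.0 = -2.0353

(7.3637, -2.0353, -0.2618)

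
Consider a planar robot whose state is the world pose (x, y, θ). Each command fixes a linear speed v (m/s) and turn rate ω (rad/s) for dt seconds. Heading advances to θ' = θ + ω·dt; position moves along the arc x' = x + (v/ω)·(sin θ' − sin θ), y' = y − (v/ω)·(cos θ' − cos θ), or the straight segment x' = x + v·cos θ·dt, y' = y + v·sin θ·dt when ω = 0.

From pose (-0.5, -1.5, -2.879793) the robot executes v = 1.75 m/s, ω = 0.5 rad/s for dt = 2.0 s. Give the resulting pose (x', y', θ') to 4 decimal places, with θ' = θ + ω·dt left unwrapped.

θ' = -2.8798 + 0.5·2.0 = -1.8798
R = v/ω = 1.75/0.5 = 3.5000
x' = -0.5 + 3.5000·(sin -1.8798 − sin -2.8798) = -2.9284
y' = -1.5 − 3.5000·(cos -1.8798 − cos -2.8798) = -3.8164

(-2.9284, -3.8164, -1.8798)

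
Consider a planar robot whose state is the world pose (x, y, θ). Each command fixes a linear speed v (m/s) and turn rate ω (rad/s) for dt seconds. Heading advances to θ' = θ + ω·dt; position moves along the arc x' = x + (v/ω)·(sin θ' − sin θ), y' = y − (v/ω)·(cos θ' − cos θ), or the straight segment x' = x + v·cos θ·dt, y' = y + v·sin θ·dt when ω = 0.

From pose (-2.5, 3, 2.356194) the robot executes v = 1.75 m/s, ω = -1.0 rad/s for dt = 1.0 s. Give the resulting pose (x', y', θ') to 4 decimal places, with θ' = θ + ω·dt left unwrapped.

θ' = 2.3562 + -1.0·1.0 = 1.3562
R = v/ω = 1.75/-1.0 = -1.7500
x' = -2.5 + -1.7500·(sin 1.3562 − sin 2.3562) = -2.9724
y' = 3 − -1.7500·(cos 1.3562 − cos 2.3562) = 4.6101

(-2.9724, 4.6101, 1.3562)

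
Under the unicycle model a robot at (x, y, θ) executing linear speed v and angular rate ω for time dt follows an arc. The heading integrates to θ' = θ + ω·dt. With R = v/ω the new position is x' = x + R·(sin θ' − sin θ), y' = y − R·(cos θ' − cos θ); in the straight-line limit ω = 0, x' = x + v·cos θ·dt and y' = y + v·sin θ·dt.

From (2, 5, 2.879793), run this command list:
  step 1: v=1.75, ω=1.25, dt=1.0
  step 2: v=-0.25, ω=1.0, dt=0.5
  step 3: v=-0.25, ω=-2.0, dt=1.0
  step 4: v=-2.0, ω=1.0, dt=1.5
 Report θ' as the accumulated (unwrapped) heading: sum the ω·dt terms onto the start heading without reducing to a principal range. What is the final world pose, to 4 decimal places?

(3.3444, 5.2769, 4.1298)

step 1: θ'=4.1298 (R=1.4000) → pose (0.4686, 4.4180, 4.1298)
step 2: θ'=4.6298 (R=-0.2500) → pose (0.5090, 4.5349, 4.6298)
step 3: θ'=2.6298 (R=0.1250) → pose (0.6948, 4.6336, 2.6298)
step 4: θ'=4.1298 (R=-2.0000) → pose (3.3444, 5.2769, 4.1298)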